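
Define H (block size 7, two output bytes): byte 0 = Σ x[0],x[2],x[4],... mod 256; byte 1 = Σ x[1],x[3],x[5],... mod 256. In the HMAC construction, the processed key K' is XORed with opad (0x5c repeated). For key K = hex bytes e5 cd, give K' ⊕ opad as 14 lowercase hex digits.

Key hex bytes e5 cd is 2 bytes ≤ B = 7; zero-pad to 7 bytes: K' = e5 cd 00 00 00 00 00.
XOR each byte with 0x5c: e5⊕5c=b9, cd⊕5c=91, 00⊕5c=5c, 00⊕5c=5c, 00⊕5c=5c, 00⊕5c=5c, 00⊕5c=5c.

b9915c5c5c5c5c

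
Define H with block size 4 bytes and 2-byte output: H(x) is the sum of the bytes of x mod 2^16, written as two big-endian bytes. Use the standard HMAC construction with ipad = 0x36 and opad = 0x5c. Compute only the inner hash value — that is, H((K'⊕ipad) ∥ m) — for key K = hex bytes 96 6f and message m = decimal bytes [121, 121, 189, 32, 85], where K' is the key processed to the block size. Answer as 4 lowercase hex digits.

0389

Key hex bytes 96 6f is 2 bytes ≤ B = 4; zero-pad to 4 bytes: K' = 96 6f 00 00.
K' ⊕ ipad = a0 59 36 36.
Inner input = a0 59 36 36 ∥ 79 79 bd 20 55.
Inner hash: sum = 160+89+54+54+121+121+189+32+85 = 905 → 03 89.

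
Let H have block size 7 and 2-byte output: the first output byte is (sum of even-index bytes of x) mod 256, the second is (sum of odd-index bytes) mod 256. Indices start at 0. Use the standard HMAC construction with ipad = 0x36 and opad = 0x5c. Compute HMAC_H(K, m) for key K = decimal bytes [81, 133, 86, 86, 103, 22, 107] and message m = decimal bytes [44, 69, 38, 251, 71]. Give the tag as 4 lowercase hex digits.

Key decimal bytes [81, 133, 86, 86, 103, 22, 107] = 51 85 56 56 67 16 6b is exactly B = 7 bytes: K' = 51 85 56 56 67 16 6b.
K' ⊕ ipad = 67 b3 60 60 51 20 5d.  K' ⊕ opad = 0d d9 0a 0a 3b 4a 37.
Inner input = (K'⊕ipad) ∥ m = 67 b3 60 60 51 20 5d ∥ 2c 45 26 fb 47.
Inner hash: even-index sum = 693 mod 256 = 181; odd-index sum = 460 mod 256 = 204 → b5 cc.
Outer input = (K'⊕opad) ∥ inner = 0d d9 0a 0a 3b 4a 37 ∥ b5 cc.
Outer hash (tag): even-index sum = 341 mod 256 = 85; odd-index sum = 482 mod 256 = 226 → 55 e2.

55e2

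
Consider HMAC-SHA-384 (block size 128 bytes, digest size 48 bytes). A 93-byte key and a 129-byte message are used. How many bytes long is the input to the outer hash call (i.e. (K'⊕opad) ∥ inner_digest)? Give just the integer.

176

Key is 93 ≤ 128 bytes, zero-padded: |K'| = 128.
Outer input = (K'⊕opad) ∥ H(inner) → 128 + 48 = 176 bytes.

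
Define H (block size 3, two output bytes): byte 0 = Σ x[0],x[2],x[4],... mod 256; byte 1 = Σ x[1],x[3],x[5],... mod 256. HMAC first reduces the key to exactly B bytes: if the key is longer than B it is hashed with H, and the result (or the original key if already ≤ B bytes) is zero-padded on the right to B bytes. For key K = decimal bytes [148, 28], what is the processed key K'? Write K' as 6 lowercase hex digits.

Key decimal bytes [148, 28] = 94 1c is 2 bytes ≤ B = 3; zero-pad to 3 bytes: K' = 94 1c 00.

941c00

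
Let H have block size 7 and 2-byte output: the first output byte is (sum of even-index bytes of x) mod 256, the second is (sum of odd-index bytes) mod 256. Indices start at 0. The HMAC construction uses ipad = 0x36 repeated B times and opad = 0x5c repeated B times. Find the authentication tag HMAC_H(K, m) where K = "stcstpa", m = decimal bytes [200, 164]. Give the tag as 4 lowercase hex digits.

Key "stcstpa" = 73 74 63 73 74 70 61 is exactly B = 7 bytes: K' = 73 74 63 73 74 70 61.
K' ⊕ ipad = 45 42 55 45 42 46 57.  K' ⊕ opad = 2f 28 3f 2f 28 2c 3d.
Inner input = (K'⊕ipad) ∥ m = 45 42 55 45 42 46 57 ∥ c8 a4.
Inner hash: even-index sum = 471 mod 256 = 215; odd-index sum = 405 mod 256 = 149 → d7 95.
Outer input = (K'⊕opad) ∥ inner = 2f 28 3f 2f 28 2c 3d ∥ d7 95.
Outer hash (tag): even-index sum = 360 mod 256 = 104; odd-index sum = 346 mod 256 = 90 → 68 5a.

685a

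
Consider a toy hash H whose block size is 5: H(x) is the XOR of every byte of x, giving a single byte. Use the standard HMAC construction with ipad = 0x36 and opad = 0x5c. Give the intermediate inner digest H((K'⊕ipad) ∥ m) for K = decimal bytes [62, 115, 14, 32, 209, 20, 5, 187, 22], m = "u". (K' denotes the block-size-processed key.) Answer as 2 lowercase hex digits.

Key decimal bytes [62, 115, 14, 32, 209, 20, 5, 187, 22] = 3e 73 0e 20 d1 14 05 bb 16 is 9 bytes > B = 5, so hash it first: H(key) = 0e, then zero-pad to 5 bytes: K' = 0e 00 00 00 00.
K' ⊕ ipad = 38 36 36 36 36.
Inner input = 38 36 36 36 36 ∥ 75.
Inner hash: XOR 38⊕36⊕36⊕36⊕36⊕75 = 4d.

4d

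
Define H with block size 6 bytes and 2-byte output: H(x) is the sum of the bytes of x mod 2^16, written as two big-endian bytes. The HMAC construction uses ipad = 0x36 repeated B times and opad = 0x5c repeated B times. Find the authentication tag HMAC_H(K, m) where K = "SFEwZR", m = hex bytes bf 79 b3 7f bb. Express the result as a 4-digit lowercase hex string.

Key "SFEwZR" = 53 46 45 77 5a 52 is exactly B = 6 bytes: K' = 53 46 45 77 5a 52.
K' ⊕ ipad = 65 70 73 41 6c 64.  K' ⊕ opad = 0f 1a 19 2b 06 0e.
Inner input = (K'⊕ipad) ∥ m = 65 70 73 41 6c 64 ∥ bf 79 b3 7f bb.
Inner hash: sum = 101+112+115+65+108+100+191+121+179+127+187 = 1406 → 05 7e.
Outer input = (K'⊕opad) ∥ inner = 0f 1a 19 2b 06 0e ∥ 05 7e.
Outer hash (tag): sum = 15+26+25+43+6+14+5+126 = 260 → 01 04.

0104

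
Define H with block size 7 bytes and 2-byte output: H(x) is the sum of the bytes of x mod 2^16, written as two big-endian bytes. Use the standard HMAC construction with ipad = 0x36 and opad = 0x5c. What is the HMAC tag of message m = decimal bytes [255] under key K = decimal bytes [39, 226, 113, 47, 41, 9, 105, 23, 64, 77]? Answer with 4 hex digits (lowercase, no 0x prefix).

0300

Key decimal bytes [39, 226, 113, 47, 41, 9, 105, 23, 64, 77] = 27 e2 71 2f 29 09 69 17 40 4d is 10 bytes > B = 7, so hash it first: H(key) = 02 e8, then zero-pad to 7 bytes: K' = 02 e8 00 00 00 00 00.
K' ⊕ ipad = 34 de 36 36 36 36 36.  K' ⊕ opad = 5e b4 5c 5c 5c 5c 5c.
Inner input = (K'⊕ipad) ∥ m = 34 de 36 36 36 36 36 ∥ ff.
Inner hash: sum = 52+222+54+54+54+54+54+255 = 799 → 03 1f.
Outer input = (K'⊕opad) ∥ inner = 5e b4 5c 5c 5c 5c 5c ∥ 03 1f.
Outer hash (tag): sum = 94+180+92+92+92+92+92+3+31 = 768 → 03 00.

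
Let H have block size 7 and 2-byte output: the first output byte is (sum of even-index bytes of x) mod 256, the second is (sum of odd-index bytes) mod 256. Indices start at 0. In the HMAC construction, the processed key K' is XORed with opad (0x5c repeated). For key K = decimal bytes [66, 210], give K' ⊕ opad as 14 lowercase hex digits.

Key decimal bytes [66, 210] = 42 d2 is 2 bytes ≤ B = 7; zero-pad to 7 bytes: K' = 42 d2 00 00 00 00 00.
XOR each byte with 0x5c: 42⊕5c=1e, d2⊕5c=8e, 00⊕5c=5c, 00⊕5c=5c, 00⊕5c=5c, 00⊕5c=5c, 00⊕5c=5c.

1e8e5c5c5c5c5c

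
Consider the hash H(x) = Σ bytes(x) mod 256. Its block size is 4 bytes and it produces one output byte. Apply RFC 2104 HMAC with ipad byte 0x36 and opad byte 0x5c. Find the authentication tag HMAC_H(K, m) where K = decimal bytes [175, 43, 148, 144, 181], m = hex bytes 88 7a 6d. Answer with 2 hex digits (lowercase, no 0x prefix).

Key decimal bytes [175, 43, 148, 144, 181] = af 2b 94 90 b5 is 5 bytes > B = 4, so hash it first: H(key) = b3, then zero-pad to 4 bytes: K' = b3 00 00 00.
K' ⊕ ipad = 85 36 36 36.  K' ⊕ opad = ef 5c 5c 5c.
Inner input = (K'⊕ipad) ∥ m = 85 36 36 36 ∥ 88 7a 6d.
Inner hash: sum = 133+54+54+54+136+122+109 = 662; mod 256 = 150 → 96.
Outer input = (K'⊕opad) ∥ inner = ef 5c 5c 5c ∥ 96.
Outer hash (tag): sum = 239+92+92+92+150 = 665; mod 256 = 153 → 99.

99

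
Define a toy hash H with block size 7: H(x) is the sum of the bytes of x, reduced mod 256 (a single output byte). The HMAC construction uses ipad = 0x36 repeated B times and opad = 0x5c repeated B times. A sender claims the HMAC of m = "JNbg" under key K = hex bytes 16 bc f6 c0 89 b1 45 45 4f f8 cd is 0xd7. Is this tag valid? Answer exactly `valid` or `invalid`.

Key hex bytes 16 bc f6 c0 89 b1 45 45 4f f8 cd is 11 bytes > B = 7, so hash it first: H(key) = 60, then zero-pad to 7 bytes: K' = 60 00 00 00 00 00 00.
K' ⊕ ipad = 56 36 36 36 36 36 36; K' ⊕ opad = 3c 5c 5c 5c 5c 5c 5c.
Inner hash: sum = 86+54+54+54+54+54+54+74+78+98+103 = 763; mod 256 = 251 → fb.
Outer hash (recomputed tag): sum = 60+92+92+92+92+92+92+251 = 863; mod 256 = 95 → 5f.
Recomputed tag = 5f; claimed = d7 → mismatch.

invalid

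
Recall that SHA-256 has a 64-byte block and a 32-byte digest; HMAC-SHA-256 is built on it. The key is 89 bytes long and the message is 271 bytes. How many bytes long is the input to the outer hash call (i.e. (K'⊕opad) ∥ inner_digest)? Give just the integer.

Key is 89 > 64 bytes, so it is hashed to 32 bytes then zero-padded to 64: |K'| = 64.
Outer input = (K'⊕opad) ∥ H(inner) → 64 + 32 = 96 bytes.

96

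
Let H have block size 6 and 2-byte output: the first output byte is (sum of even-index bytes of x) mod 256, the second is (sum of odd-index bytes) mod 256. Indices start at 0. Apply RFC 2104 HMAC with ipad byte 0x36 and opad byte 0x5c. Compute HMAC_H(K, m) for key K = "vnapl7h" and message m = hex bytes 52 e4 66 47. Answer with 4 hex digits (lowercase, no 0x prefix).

70bb

Key "vnapl7h" = 76 6e 61 70 6c 37 68 is 7 bytes > B = 6, so hash it first: H(key) = ab 15, then zero-pad to 6 bytes: K' = ab 15 00 00 00 00.
K' ⊕ ipad = 9d 23 36 36 36 36.  K' ⊕ opad = f7 49 5c 5c 5c 5c.
Inner input = (K'⊕ipad) ∥ m = 9d 23 36 36 36 36 ∥ 52 e4 66 47.
Inner hash: even-index sum = 449 mod 256 = 193; odd-index sum = 442 mod 256 = 186 → c1 ba.
Outer input = (K'⊕opad) ∥ inner = f7 49 5c 5c 5c 5c ∥ c1 ba.
Outer hash (tag): even-index sum = 624 mod 256 = 112; odd-index sum = 443 mod 256 = 187 → 70 bb.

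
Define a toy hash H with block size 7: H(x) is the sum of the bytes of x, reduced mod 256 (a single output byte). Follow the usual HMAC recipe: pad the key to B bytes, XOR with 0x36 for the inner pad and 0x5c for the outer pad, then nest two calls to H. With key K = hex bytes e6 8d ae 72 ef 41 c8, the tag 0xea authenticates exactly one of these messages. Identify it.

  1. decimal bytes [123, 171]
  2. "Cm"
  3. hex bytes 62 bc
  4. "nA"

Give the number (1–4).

Key hex bytes e6 8d ae 72 ef 41 c8 is exactly B = 7 bytes: K' = e6 8d ae 72 ef 41 c8.
K' ⊕ ipad = d0 bb 98 44 d9 77 fe; K' ⊕ opad = ba d1 f2 2e b3 1d 94.
m1: inner = H(d0 bb 98 44 d9 77 fe 7b ab) = db; tag = H(ba d1 f2 2e b3 1d 94 db) = ea ← matches
m2: inner = H(d0 bb 98 44 d9 77 fe 43 6d) = 65; tag = H(ba d1 f2 2e b3 1d 94 65) = 74
m3: inner = H(d0 bb 98 44 d9 77 fe 62 bc) = d3; tag = H(ba d1 f2 2e b3 1d 94 d3) = e2
m4: inner = H(d0 bb 98 44 d9 77 fe 6e 41) = 64; tag = H(ba d1 f2 2e b3 1d 94 64) = 73

1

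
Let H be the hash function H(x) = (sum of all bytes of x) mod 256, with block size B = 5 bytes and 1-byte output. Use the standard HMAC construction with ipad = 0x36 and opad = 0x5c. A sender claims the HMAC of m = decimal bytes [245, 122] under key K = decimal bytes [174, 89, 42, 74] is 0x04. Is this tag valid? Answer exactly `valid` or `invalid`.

Key decimal bytes [174, 89, 42, 74] = ae 59 2a 4a is 4 bytes ≤ B = 5; zero-pad to 5 bytes: K' = ae 59 2a 4a 00.
K' ⊕ ipad = 98 6f 1c 7c 36; K' ⊕ opad = f2 05 76 16 5c.
Inner hash: sum = 152+111+28+124+54+245+122 = 836; mod 256 = 68 → 44.
Outer hash (recomputed tag): sum = 242+5+118+22+92+68 = 547; mod 256 = 35 → 23.
Recomputed tag = 23; claimed = 04 → mismatch.

invalid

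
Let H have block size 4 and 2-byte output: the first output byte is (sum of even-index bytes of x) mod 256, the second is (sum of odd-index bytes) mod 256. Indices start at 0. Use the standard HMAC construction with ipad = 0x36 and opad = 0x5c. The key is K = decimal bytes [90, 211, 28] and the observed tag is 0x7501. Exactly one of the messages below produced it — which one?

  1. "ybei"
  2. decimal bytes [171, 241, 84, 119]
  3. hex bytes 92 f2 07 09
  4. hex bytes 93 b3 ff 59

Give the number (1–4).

Key decimal bytes [90, 211, 28] = 5a d3 1c is 3 bytes ≤ B = 4; zero-pad to 4 bytes: K' = 5a d3 1c 00.
K' ⊕ ipad = 6c e5 2a 36; K' ⊕ opad = 06 8f 40 5c.
m1: inner = H(6c e5 2a 36 79 62 65 69) = 74 e6; tag = H(06 8f 40 5c 74 e6) = bad1
m2: inner = H(6c e5 2a 36 ab f1 54 77) = 95 83; tag = H(06 8f 40 5c 95 83) = db6e
m3: inner = H(6c e5 2a 36 92 f2 07 09) = 2f 16; tag = H(06 8f 40 5c 2f 16) = 7501 ← matches
m4: inner = H(6c e5 2a 36 93 b3 ff 59) = 28 27; tag = H(06 8f 40 5c 28 27) = 6e12

3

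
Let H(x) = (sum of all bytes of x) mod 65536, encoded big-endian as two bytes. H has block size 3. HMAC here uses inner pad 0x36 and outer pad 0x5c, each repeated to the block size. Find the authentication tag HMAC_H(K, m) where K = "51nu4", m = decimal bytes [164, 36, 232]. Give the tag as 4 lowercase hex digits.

0144

Key "51nu4" = 35 31 6e 75 34 is 5 bytes > B = 3, so hash it first: H(key) = 01 7d, then zero-pad to 3 bytes: K' = 01 7d 00.
K' ⊕ ipad = 37 4b 36.  K' ⊕ opad = 5d 21 5c.
Inner input = (K'⊕ipad) ∥ m = 37 4b 36 ∥ a4 24 e8.
Inner hash: sum = 55+75+54+164+36+232 = 616 → 02 68.
Outer input = (K'⊕opad) ∥ inner = 5d 21 5c ∥ 02 68.
Outer hash (tag): sum = 93+33+92+2+104 = 324 → 01 44.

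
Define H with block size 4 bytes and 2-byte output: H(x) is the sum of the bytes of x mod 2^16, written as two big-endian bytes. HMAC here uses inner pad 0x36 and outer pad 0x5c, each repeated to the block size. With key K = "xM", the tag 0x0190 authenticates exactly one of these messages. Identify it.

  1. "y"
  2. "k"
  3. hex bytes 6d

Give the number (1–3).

Key "xM" = 78 4d is 2 bytes ≤ B = 4; zero-pad to 4 bytes: K' = 78 4d 00 00.
K' ⊕ ipad = 4e 7b 36 36; K' ⊕ opad = 24 11 5c 5c.
m1: inner = H(4e 7b 36 36 79) = 01 ae; tag = H(24 11 5c 5c 01 ae) = 019c
m2: inner = H(4e 7b 36 36 6b) = 01 a0; tag = H(24 11 5c 5c 01 a0) = 018e
m3: inner = H(4e 7b 36 36 6d) = 01 a2; tag = H(24 11 5c 5c 01 a2) = 0190 ← matches

3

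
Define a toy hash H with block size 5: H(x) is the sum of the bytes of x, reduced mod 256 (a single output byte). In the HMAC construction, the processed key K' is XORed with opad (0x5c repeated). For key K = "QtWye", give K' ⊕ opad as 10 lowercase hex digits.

Key "QtWye" = 51 74 57 79 65 is exactly B = 5 bytes: K' = 51 74 57 79 65.
XOR each byte with 0x5c: 51⊕5c=0d, 74⊕5c=28, 57⊕5c=0b, 79⊕5c=25, 65⊕5c=39.

0d280b2539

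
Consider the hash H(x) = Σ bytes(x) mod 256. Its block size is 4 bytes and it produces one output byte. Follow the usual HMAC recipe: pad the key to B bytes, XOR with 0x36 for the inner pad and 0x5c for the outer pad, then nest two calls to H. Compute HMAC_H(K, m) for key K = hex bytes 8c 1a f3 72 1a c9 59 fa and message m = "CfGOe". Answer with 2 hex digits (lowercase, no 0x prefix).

ee

Key hex bytes 8c 1a f3 72 1a c9 59 fa is 8 bytes > B = 4, so hash it first: H(key) = 41, then zero-pad to 4 bytes: K' = 41 00 00 00.
K' ⊕ ipad = 77 36 36 36.  K' ⊕ opad = 1d 5c 5c 5c.
Inner input = (K'⊕ipad) ∥ m = 77 36 36 36 ∥ 43 66 47 4f 65.
Inner hash: sum = 119+54+54+54+67+102+71+79+101 = 701; mod 256 = 189 → bd.
Outer input = (K'⊕opad) ∥ inner = 1d 5c 5c 5c ∥ bd.
Outer hash (tag): sum = 29+92+92+92+189 = 494; mod 256 = 238 → ee.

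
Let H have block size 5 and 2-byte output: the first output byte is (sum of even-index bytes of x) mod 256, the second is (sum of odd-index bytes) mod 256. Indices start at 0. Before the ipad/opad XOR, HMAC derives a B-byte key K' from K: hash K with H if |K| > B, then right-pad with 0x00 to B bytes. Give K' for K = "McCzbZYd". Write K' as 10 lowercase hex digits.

4b9b000000

|K| = 8 > B = 5, so first hash the key.
H(K): even-index sum = 331 mod 256 = 75; odd-index sum = 411 mod 256 = 155 → 4b 9b.
Zero-pad H(K) = 4b 9b to 5 bytes: K' = 4b 9b 00 00 00.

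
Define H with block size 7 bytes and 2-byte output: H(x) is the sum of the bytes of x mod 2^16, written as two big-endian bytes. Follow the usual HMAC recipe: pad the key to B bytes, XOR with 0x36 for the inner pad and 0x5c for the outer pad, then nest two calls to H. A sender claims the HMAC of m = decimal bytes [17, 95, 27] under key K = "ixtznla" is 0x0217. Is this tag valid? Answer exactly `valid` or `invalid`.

valid

Key "ixtznla" = 69 78 74 7a 6e 6c 61 is exactly B = 7 bytes: K' = 69 78 74 7a 6e 6c 61.
K' ⊕ ipad = 5f 4e 42 4c 58 5a 57; K' ⊕ opad = 35 24 28 26 32 30 3d.
Inner hash: sum = 95+78+66+76+88+90+87+17+95+27 = 719 → 02 cf.
Outer hash (recomputed tag): sum = 53+36+40+38+50+48+61+2+207 = 535 → 02 17.
Recomputed tag = 0217; claimed = 0217 → match.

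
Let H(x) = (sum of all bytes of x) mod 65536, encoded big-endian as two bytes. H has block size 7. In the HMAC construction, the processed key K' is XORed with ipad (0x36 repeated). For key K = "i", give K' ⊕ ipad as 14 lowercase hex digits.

Key "i" = 69 is 1 byte ≤ B = 7; zero-pad to 7 bytes: K' = 69 00 00 00 00 00 00.
XOR each byte with 0x36: 69⊕36=5f, 00⊕36=36, 00⊕36=36, 00⊕36=36, 00⊕36=36, 00⊕36=36, 00⊕36=36.

5f363636363636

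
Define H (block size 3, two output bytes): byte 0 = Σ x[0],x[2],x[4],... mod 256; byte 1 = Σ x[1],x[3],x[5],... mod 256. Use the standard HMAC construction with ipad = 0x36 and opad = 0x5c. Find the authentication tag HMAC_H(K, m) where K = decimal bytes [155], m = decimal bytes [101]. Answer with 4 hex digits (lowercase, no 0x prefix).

Key decimal bytes [155] = 9b is 1 byte ≤ B = 3; zero-pad to 3 bytes: K' = 9b 00 00.
K' ⊕ ipad = ad 36 36.  K' ⊕ opad = c7 5c 5c.
Inner input = (K'⊕ipad) ∥ m = ad 36 36 ∥ 65.
Inner hash: even-index sum = 227 mod 256 = 227; odd-index sum = 155 mod 256 = 155 → e3 9b.
Outer input = (K'⊕opad) ∥ inner = c7 5c 5c ∥ e3 9b.
Outer hash (tag): even-index sum = 446 mod 256 = 190; odd-index sum = 319 mod 256 = 63 → be 3f.

be3f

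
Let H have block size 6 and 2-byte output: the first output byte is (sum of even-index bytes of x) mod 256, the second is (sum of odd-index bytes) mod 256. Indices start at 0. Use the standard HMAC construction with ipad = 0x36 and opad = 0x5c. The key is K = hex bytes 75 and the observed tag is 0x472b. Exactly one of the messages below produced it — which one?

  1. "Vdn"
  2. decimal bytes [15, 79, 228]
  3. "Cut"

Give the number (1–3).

Key hex bytes 75 is 1 byte ≤ B = 6; zero-pad to 6 bytes: K' = 75 00 00 00 00 00.
K' ⊕ ipad = 43 36 36 36 36 36; K' ⊕ opad = 29 5c 5c 5c 5c 5c.
m1: inner = H(43 36 36 36 36 36 56 64 6e) = 73 06; tag = H(29 5c 5c 5c 5c 5c 73 06) = 541a
m2: inner = H(43 36 36 36 36 36 0f 4f e4) = a2 f1; tag = H(29 5c 5c 5c 5c 5c a2 f1) = 8305
m3: inner = H(43 36 36 36 36 36 43 75 74) = 66 17; tag = H(29 5c 5c 5c 5c 5c 66 17) = 472b ← matches

3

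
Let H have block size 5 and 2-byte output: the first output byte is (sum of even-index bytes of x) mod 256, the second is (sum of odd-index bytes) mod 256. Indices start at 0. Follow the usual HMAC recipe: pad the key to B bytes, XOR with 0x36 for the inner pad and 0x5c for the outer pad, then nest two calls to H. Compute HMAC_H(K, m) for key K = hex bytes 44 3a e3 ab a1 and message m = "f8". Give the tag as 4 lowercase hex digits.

Key hex bytes 44 3a e3 ab a1 is exactly B = 5 bytes: K' = 44 3a e3 ab a1.
K' ⊕ ipad = 72 0c d5 9d 97.  K' ⊕ opad = 18 66 bf f7 fd.
Inner input = (K'⊕ipad) ∥ m = 72 0c d5 9d 97 ∥ 66 38.
Inner hash: even-index sum = 534 mod 256 = 22; odd-index sum = 271 mod 256 = 15 → 16 0f.
Outer input = (K'⊕opad) ∥ inner = 18 66 bf f7 fd ∥ 16 0f.
Outer hash (tag): even-index sum = 483 mod 256 = 227; odd-index sum = 371 mod 256 = 115 → e3 73.

e373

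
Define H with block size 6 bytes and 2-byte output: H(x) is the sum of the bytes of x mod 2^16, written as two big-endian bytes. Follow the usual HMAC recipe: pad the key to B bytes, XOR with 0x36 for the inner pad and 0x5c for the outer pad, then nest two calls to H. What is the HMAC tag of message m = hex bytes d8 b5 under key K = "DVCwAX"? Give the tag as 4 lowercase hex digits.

Key "DVCwAX" = 44 56 43 77 41 58 is exactly B = 6 bytes: K' = 44 56 43 77 41 58.
K' ⊕ ipad = 72 60 75 41 77 6e.  K' ⊕ opad = 18 0a 1f 2b 1d 04.
Inner input = (K'⊕ipad) ∥ m = 72 60 75 41 77 6e ∥ d8 b5.
Inner hash: sum = 114+96+117+65+119+110+216+181 = 1018 → 03 fa.
Outer input = (K'⊕opad) ∥ inner = 18 0a 1f 2b 1d 04 ∥ 03 fa.
Outer hash (tag): sum = 24+10+31+43+29+4+3+250 = 394 → 01 8a.

018a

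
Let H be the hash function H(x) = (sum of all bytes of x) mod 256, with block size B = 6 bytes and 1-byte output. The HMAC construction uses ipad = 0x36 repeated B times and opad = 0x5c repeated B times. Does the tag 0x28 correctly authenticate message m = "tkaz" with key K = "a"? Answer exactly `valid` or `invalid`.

valid

Key "a" = 61 is 1 byte ≤ B = 6; zero-pad to 6 bytes: K' = 61 00 00 00 00 00.
K' ⊕ ipad = 57 36 36 36 36 36; K' ⊕ opad = 3d 5c 5c 5c 5c 5c.
Inner hash: sum = 87+54+54+54+54+54+116+107+97+122 = 799; mod 256 = 31 → 1f.
Outer hash (recomputed tag): sum = 61+92+92+92+92+92+31 = 552; mod 256 = 40 → 28.
Recomputed tag = 28; claimed = 28 → match.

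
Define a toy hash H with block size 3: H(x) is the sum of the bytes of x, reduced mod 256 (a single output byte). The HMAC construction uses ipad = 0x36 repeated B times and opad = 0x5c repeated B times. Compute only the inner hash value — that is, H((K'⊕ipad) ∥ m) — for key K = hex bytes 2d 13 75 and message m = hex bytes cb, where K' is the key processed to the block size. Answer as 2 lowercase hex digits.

4e

Key hex bytes 2d 13 75 is exactly B = 3 bytes: K' = 2d 13 75.
K' ⊕ ipad = 1b 25 43.
Inner input = 1b 25 43 ∥ cb.
Inner hash: sum = 27+37+67+203 = 334; mod 256 = 78 → 4e.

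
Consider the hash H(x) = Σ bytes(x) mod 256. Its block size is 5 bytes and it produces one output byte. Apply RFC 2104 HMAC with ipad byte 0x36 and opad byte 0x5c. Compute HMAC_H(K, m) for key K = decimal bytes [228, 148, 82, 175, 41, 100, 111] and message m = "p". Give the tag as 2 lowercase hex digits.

24

Key decimal bytes [228, 148, 82, 175, 41, 100, 111] = e4 94 52 af 29 64 6f is 7 bytes > B = 5, so hash it first: H(key) = 75, then zero-pad to 5 bytes: K' = 75 00 00 00 00.
K' ⊕ ipad = 43 36 36 36 36.  K' ⊕ opad = 29 5c 5c 5c 5c.
Inner input = (K'⊕ipad) ∥ m = 43 36 36 36 36 ∥ 70.
Inner hash: sum = 67+54+54+54+54+112 = 395; mod 256 = 139 → 8b.
Outer input = (K'⊕opad) ∥ inner = 29 5c 5c 5c 5c ∥ 8b.
Outer hash (tag): sum = 41+92+92+92+92+139 = 548; mod 256 = 36 → 24.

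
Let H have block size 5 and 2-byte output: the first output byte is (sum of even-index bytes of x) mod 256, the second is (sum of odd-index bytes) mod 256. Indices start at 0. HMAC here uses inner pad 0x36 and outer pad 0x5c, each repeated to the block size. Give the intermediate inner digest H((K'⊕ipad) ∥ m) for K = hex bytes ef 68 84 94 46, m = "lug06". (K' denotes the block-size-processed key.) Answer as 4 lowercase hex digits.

a009

Key hex bytes ef 68 84 94 46 is exactly B = 5 bytes: K' = ef 68 84 94 46.
K' ⊕ ipad = d9 5e b2 a2 70.
Inner input = d9 5e b2 a2 70 ∥ 6c 75 67 30 36.
Inner hash: even-index sum = 672 mod 256 = 160; odd-index sum = 521 mod 256 = 9 → a0 09.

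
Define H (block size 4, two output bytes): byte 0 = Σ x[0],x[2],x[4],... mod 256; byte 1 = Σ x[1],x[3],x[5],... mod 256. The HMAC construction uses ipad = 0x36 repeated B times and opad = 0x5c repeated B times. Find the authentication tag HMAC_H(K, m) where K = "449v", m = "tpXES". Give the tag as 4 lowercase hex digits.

Key "449v" = 34 34 39 76 is exactly B = 4 bytes: K' = 34 34 39 76.
K' ⊕ ipad = 02 02 0f 40.  K' ⊕ opad = 68 68 65 2a.
Inner input = (K'⊕ipad) ∥ m = 02 02 0f 40 ∥ 74 70 58 45 53.
Inner hash: even-index sum = 304 mod 256 = 48; odd-index sum = 247 mod 256 = 247 → 30 f7.
Outer input = (K'⊕opad) ∥ inner = 68 68 65 2a ∥ 30 f7.
Outer hash (tag): even-index sum = 253 mod 256 = 253; odd-index sum = 393 mod 256 = 137 → fd 89.

fd89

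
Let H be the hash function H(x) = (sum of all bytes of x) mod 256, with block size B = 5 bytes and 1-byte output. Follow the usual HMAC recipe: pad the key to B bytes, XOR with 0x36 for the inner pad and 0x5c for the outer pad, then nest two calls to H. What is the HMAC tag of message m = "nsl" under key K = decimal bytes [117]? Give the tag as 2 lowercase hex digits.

01

Key decimal bytes [117] = 75 is 1 byte ≤ B = 5; zero-pad to 5 bytes: K' = 75 00 00 00 00.
K' ⊕ ipad = 43 36 36 36 36.  K' ⊕ opad = 29 5c 5c 5c 5c.
Inner input = (K'⊕ipad) ∥ m = 43 36 36 36 36 ∥ 6e 73 6c.
Inner hash: sum = 67+54+54+54+54+110+115+108 = 616; mod 256 = 104 → 68.
Outer input = (K'⊕opad) ∥ inner = 29 5c 5c 5c 5c ∥ 68.
Outer hash (tag): sum = 41+92+92+92+92+104 = 513; mod 256 = 1 → 01.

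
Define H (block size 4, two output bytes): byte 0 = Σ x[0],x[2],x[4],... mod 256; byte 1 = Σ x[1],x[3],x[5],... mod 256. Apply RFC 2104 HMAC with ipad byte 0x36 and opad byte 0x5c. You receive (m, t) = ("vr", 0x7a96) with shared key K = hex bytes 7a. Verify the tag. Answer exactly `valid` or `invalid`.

Key hex bytes 7a is 1 byte ≤ B = 4; zero-pad to 4 bytes: K' = 7a 00 00 00.
K' ⊕ ipad = 4c 36 36 36; K' ⊕ opad = 26 5c 5c 5c.
Inner hash: even-index sum = 248 mod 256 = 248; odd-index sum = 222 mod 256 = 222 → f8 de.
Outer hash (recomputed tag): even-index sum = 378 mod 256 = 122; odd-index sum = 406 mod 256 = 150 → 7a 96.
Recomputed tag = 7a96; claimed = 7a96 → match.

valid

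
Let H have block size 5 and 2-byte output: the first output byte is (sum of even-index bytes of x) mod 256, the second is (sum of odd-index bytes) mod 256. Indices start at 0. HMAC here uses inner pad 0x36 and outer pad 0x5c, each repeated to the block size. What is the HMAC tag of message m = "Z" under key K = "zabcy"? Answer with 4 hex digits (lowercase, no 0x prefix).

Key "zabcy" = 7a 61 62 63 79 is exactly B = 5 bytes: K' = 7a 61 62 63 79.
K' ⊕ ipad = 4c 57 54 55 4f.  K' ⊕ opad = 26 3d 3e 3f 25.
Inner input = (K'⊕ipad) ∥ m = 4c 57 54 55 4f ∥ 5a.
Inner hash: even-index sum = 239 mod 256 = 239; odd-index sum = 262 mod 256 = 6 → ef 06.
Outer input = (K'⊕opad) ∥ inner = 26 3d 3e 3f 25 ∥ ef 06.
Outer hash (tag): even-index sum = 143 mod 256 = 143; odd-index sum = 363 mod 256 = 107 → 8f 6b.

8f6b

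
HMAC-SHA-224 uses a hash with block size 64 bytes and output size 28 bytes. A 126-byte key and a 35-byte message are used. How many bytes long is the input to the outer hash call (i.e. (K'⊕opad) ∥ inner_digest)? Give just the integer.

92

Key is 126 > 64 bytes, so it is hashed to 28 bytes then zero-padded to 64: |K'| = 64.
Outer input = (K'⊕opad) ∥ H(inner) → 64 + 28 = 92 bytes.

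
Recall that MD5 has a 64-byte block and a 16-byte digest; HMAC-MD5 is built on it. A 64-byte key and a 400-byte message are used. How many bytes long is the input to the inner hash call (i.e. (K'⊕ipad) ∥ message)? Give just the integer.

464

Key is 64 ≤ 64 bytes, zero-padded: |K'| = 64.
Inner input = (K'⊕ipad) ∥ m → 64 + 400 = 464 bytes.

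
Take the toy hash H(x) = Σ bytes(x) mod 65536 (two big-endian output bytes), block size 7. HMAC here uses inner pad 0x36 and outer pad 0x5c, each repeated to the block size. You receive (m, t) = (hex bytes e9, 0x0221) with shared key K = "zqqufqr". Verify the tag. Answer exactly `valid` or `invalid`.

valid

Key "zqqufqr" = 7a 71 71 75 66 71 72 is exactly B = 7 bytes: K' = 7a 71 71 75 66 71 72.
K' ⊕ ipad = 4c 47 47 43 50 47 44; K' ⊕ opad = 26 2d 2d 29 3a 2d 2e.
Inner hash: sum = 76+71+71+67+80+71+68+233 = 737 → 02 e1.
Outer hash (recomputed tag): sum = 38+45+45+41+58+45+46+2+225 = 545 → 02 21.
Recomputed tag = 0221; claimed = 0221 → match.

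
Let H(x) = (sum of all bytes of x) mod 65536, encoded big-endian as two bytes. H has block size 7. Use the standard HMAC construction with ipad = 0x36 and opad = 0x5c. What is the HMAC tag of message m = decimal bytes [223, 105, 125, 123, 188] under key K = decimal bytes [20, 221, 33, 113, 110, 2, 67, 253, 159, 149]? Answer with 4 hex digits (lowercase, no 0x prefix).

Key decimal bytes [20, 221, 33, 113, 110, 2, 67, 253, 159, 149] = 14 dd 21 71 6e 02 43 fd 9f 95 is 10 bytes > B = 7, so hash it first: H(key) = 04 67, then zero-pad to 7 bytes: K' = 04 67 00 00 00 00 00.
K' ⊕ ipad = 32 51 36 36 36 36 36.  K' ⊕ opad = 58 3b 5c 5c 5c 5c 5c.
Inner input = (K'⊕ipad) ∥ m = 32 51 36 36 36 36 36 ∥ df 69 7d 7b bc.
Inner hash: sum = 50+81+54+54+54+54+54+223+105+125+123+188 = 1165 → 04 8d.
Outer input = (K'⊕opad) ∥ inner = 58 3b 5c 5c 5c 5c 5c ∥ 04 8d.
Outer hash (tag): sum = 88+59+92+92+92+92+92+4+141 = 752 → 02 f0.

02f0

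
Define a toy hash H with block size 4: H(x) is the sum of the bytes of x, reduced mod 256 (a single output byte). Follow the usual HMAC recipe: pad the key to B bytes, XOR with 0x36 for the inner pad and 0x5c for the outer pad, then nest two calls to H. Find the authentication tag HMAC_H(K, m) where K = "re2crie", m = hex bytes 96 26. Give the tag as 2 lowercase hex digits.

Key "re2crie" = 72 65 32 63 72 69 65 is 7 bytes > B = 4, so hash it first: H(key) = ac, then zero-pad to 4 bytes: K' = ac 00 00 00.
K' ⊕ ipad = 9a 36 36 36.  K' ⊕ opad = f0 5c 5c 5c.
Inner input = (K'⊕ipad) ∥ m = 9a 36 36 36 ∥ 96 26.
Inner hash: sum = 154+54+54+54+150+38 = 504; mod 256 = 248 → f8.
Outer input = (K'⊕opad) ∥ inner = f0 5c 5c 5c ∥ f8.
Outer hash (tag): sum = 240+92+92+92+248 = 764; mod 256 = 252 → fc.

fc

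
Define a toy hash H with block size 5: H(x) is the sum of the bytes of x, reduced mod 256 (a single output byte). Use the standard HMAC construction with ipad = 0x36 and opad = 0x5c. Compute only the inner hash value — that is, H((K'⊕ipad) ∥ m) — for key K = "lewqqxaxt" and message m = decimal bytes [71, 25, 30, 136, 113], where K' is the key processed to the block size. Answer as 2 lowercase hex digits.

Key "lewqqxaxt" = 6c 65 77 71 71 78 61 78 74 is 9 bytes > B = 5, so hash it first: H(key) = ef, then zero-pad to 5 bytes: K' = ef 00 00 00 00.
K' ⊕ ipad = d9 36 36 36 36.
Inner input = d9 36 36 36 36 ∥ 47 19 1e 88 71.
Inner hash: sum = 217+54+54+54+54+71+25+30+136+113 = 808; mod 256 = 40 → 28.

28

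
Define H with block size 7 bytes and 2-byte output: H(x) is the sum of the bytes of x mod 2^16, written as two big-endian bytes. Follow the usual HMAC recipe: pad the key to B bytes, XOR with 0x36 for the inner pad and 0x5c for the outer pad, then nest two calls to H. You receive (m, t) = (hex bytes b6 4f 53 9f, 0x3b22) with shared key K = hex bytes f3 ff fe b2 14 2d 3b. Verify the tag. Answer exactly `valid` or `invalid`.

invalid

Key hex bytes f3 ff fe b2 14 2d 3b is exactly B = 7 bytes: K' = f3 ff fe b2 14 2d 3b.
K' ⊕ ipad = c5 c9 c8 84 22 1b 0d; K' ⊕ opad = af a3 a2 ee 48 71 67.
Inner hash: sum = 197+201+200+132+34+27+13+182+79+83+159 = 1307 → 05 1b.
Outer hash (recomputed tag): sum = 175+163+162+238+72+113+103+5+27 = 1058 → 04 22.
Recomputed tag = 0422; claimed = 3b22 → mismatch.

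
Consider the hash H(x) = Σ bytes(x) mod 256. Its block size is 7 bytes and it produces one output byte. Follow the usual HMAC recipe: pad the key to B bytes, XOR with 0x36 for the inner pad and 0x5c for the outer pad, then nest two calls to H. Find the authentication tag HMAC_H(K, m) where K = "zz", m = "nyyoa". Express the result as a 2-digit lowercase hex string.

ee

Key "zz" = 7a 7a is 2 bytes ≤ B = 7; zero-pad to 7 bytes: K' = 7a 7a 00 00 00 00 00.
K' ⊕ ipad = 4c 4c 36 36 36 36 36.  K' ⊕ opad = 26 26 5c 5c 5c 5c 5c.
Inner input = (K'⊕ipad) ∥ m = 4c 4c 36 36 36 36 36 ∥ 6e 79 79 6f 61.
Inner hash: sum = 76+76+54+54+54+54+54+110+121+121+111+97 = 982; mod 256 = 214 → d6.
Outer input = (K'⊕opad) ∥ inner = 26 26 5c 5c 5c 5c 5c ∥ d6.
Outer hash (tag): sum = 38+38+92+92+92+92+92+214 = 750; mod 256 = 238 → ee.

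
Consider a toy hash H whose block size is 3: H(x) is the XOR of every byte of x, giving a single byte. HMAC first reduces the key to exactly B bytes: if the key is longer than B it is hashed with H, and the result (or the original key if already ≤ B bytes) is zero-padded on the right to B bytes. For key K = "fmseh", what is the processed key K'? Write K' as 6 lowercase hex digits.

|K| = 5 > B = 3, so first hash the key.
H(K): XOR 66⊕6d⊕73⊕65⊕68 = 75.
Zero-pad H(K) = 75 to 3 bytes: K' = 75 00 00.

750000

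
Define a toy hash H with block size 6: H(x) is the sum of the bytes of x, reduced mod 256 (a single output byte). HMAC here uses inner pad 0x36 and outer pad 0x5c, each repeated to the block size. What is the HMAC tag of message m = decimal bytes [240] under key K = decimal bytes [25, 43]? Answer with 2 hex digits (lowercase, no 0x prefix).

40

Key decimal bytes [25, 43] = 19 2b is 2 bytes ≤ B = 6; zero-pad to 6 bytes: K' = 19 2b 00 00 00 00.
K' ⊕ ipad = 2f 1d 36 36 36 36.  K' ⊕ opad = 45 77 5c 5c 5c 5c.
Inner input = (K'⊕ipad) ∥ m = 2f 1d 36 36 36 36 ∥ f0.
Inner hash: sum = 47+29+54+54+54+54+240 = 532; mod 256 = 20 → 14.
Outer input = (K'⊕opad) ∥ inner = 45 77 5c 5c 5c 5c ∥ 14.
Outer hash (tag): sum = 69+119+92+92+92+92+20 = 576; mod 256 = 64 → 40.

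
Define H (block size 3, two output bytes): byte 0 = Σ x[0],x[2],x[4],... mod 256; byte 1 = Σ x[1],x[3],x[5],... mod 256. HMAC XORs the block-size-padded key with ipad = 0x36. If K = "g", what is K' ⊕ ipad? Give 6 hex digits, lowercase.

513636

Key "g" = 67 is 1 byte ≤ B = 3; zero-pad to 3 bytes: K' = 67 00 00.
XOR each byte with 0x36: 67⊕36=51, 00⊕36=36, 00⊕36=36.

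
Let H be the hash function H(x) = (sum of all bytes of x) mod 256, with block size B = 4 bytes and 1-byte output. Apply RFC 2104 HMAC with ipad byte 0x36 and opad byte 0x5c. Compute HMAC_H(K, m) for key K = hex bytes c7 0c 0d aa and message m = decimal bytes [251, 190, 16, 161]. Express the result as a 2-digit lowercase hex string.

Key hex bytes c7 0c 0d aa is exactly B = 4 bytes: K' = c7 0c 0d aa.
K' ⊕ ipad = f1 3a 3b 9c.  K' ⊕ opad = 9b 50 51 f6.
Inner input = (K'⊕ipad) ∥ m = f1 3a 3b 9c ∥ fb be 10 a1.
Inner hash: sum = 241+58+59+156+251+190+16+161 = 1132; mod 256 = 108 → 6c.
Outer input = (K'⊕opad) ∥ inner = 9b 50 51 f6 ∥ 6c.
Outer hash (tag): sum = 155+80+81+246+108 = 670; mod 256 = 158 → 9e.

9e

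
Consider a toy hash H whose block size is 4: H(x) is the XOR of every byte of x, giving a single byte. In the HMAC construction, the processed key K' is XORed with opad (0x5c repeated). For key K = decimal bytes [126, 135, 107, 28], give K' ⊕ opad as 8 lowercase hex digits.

Key decimal bytes [126, 135, 107, 28] = 7e 87 6b 1c is exactly B = 4 bytes: K' = 7e 87 6b 1c.
XOR each byte with 0x5c: 7e⊕5c=22, 87⊕5c=db, 6b⊕5c=37, 1c⊕5c=40.

22db3740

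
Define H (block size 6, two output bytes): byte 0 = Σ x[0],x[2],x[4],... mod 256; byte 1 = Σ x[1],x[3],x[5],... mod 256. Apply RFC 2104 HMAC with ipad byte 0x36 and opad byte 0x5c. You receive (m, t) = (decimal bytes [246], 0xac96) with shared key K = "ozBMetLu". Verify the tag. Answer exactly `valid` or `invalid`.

Key "ozBMetLu" = 6f 7a 42 4d 65 74 4c 75 is 8 bytes > B = 6, so hash it first: H(key) = 62 b0, then zero-pad to 6 bytes: K' = 62 b0 00 00 00 00.
K' ⊕ ipad = 54 86 36 36 36 36; K' ⊕ opad = 3e ec 5c 5c 5c 5c.
Inner hash: even-index sum = 438 mod 256 = 182; odd-index sum = 242 mod 256 = 242 → b6 f2.
Outer hash (recomputed tag): even-index sum = 428 mod 256 = 172; odd-index sum = 662 mod 256 = 150 → ac 96.
Recomputed tag = ac96; claimed = ac96 → match.

valid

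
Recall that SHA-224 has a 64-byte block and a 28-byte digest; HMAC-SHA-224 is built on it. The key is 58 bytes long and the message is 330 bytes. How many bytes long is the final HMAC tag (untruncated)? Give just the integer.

28

The tag is one SHA-224 digest: 28 bytes.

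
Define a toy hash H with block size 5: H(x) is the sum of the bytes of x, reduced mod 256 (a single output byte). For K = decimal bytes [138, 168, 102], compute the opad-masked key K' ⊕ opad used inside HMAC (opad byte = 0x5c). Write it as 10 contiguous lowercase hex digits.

Key decimal bytes [138, 168, 102] = 8a a8 66 is 3 bytes ≤ B = 5; zero-pad to 5 bytes: K' = 8a a8 66 00 00.
XOR each byte with 0x5c: 8a⊕5c=d6, a8⊕5c=f4, 66⊕5c=3a, 00⊕5c=5c, 00⊕5c=5c.

d6f43a5c5c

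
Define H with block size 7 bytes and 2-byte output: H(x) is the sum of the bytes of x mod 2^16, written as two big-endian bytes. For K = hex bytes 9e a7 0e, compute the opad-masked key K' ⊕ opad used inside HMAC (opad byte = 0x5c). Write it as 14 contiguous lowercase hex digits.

Key hex bytes 9e a7 0e is 3 bytes ≤ B = 7; zero-pad to 7 bytes: K' = 9e a7 0e 00 00 00 00.
XOR each byte with 0x5c: 9e⊕5c=c2, a7⊕5c=fb, 0e⊕5c=52, 00⊕5c=5c, 00⊕5c=5c, 00⊕5c=5c, 00⊕5c=5c.

c2fb525c5c5c5c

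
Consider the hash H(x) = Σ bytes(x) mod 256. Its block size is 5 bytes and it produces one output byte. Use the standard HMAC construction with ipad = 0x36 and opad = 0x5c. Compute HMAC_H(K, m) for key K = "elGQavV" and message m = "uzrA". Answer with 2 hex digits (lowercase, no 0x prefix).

54

Key "elGQavV" = 65 6c 47 51 61 76 56 is 7 bytes > B = 5, so hash it first: H(key) = 96, then zero-pad to 5 bytes: K' = 96 00 00 00 00.
K' ⊕ ipad = a0 36 36 36 36.  K' ⊕ opad = ca 5c 5c 5c 5c.
Inner input = (K'⊕ipad) ∥ m = a0 36 36 36 36 ∥ 75 7a 72 41.
Inner hash: sum = 160+54+54+54+54+117+122+114+65 = 794; mod 256 = 26 → 1a.
Outer input = (K'⊕opad) ∥ inner = ca 5c 5c 5c 5c ∥ 1a.
Outer hash (tag): sum = 202+92+92+92+92+26 = 596; mod 256 = 84 → 54.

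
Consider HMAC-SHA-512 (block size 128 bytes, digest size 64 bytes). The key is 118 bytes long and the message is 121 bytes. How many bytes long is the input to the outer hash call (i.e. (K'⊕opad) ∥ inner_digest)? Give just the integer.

192

Key is 118 ≤ 128 bytes, zero-padded: |K'| = 128.
Outer input = (K'⊕opad) ∥ H(inner) → 128 + 64 = 192 bytes.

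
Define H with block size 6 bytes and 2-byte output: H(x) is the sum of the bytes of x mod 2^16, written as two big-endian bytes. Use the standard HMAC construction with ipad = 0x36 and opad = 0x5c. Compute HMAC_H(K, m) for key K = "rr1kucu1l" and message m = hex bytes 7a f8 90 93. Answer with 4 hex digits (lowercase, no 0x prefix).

0306

Key "rr1kucu1l" = 72 72 31 6b 75 63 75 31 6c is 9 bytes > B = 6, so hash it first: H(key) = 03 6a, then zero-pad to 6 bytes: K' = 03 6a 00 00 00 00.
K' ⊕ ipad = 35 5c 36 36 36 36.  K' ⊕ opad = 5f 36 5c 5c 5c 5c.
Inner input = (K'⊕ipad) ∥ m = 35 5c 36 36 36 36 ∥ 7a f8 90 93.
Inner hash: sum = 53+92+54+54+54+54+122+248+144+147 = 1022 → 03 fe.
Outer input = (K'⊕opad) ∥ inner = 5f 36 5c 5c 5c 5c ∥ 03 fe.
Outer hash (tag): sum = 95+54+92+92+92+92+3+254 = 774 → 03 06.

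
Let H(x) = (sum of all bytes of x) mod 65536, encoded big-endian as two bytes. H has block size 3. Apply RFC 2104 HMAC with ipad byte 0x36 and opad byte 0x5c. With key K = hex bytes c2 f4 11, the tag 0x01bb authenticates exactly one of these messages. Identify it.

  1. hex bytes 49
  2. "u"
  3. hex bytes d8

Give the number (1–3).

1

Key hex bytes c2 f4 11 is exactly B = 3 bytes: K' = c2 f4 11.
K' ⊕ ipad = f4 c2 27; K' ⊕ opad = 9e a8 4d.
m1: inner = H(f4 c2 27 49) = 02 26; tag = H(9e a8 4d 02 26) = 01bb ← matches
m2: inner = H(f4 c2 27 75) = 02 52; tag = H(9e a8 4d 02 52) = 01e7
m3: inner = H(f4 c2 27 d8) = 02 b5; tag = H(9e a8 4d 02 b5) = 024a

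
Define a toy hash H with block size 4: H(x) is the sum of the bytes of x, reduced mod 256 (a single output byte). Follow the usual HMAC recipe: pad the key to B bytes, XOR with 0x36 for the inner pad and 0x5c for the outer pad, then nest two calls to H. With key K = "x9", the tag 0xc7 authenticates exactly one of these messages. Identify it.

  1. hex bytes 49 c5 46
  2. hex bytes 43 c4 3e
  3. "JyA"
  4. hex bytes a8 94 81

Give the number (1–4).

Key "x9" = 78 39 is 2 bytes ≤ B = 4; zero-pad to 4 bytes: K' = 78 39 00 00.
K' ⊕ ipad = 4e 0f 36 36; K' ⊕ opad = 24 65 5c 5c.
m1: inner = H(4e 0f 36 36 49 c5 46) = 1d; tag = H(24 65 5c 5c 1d) = 5e
m2: inner = H(4e 0f 36 36 43 c4 3e) = 0e; tag = H(24 65 5c 5c 0e) = 4f
m3: inner = H(4e 0f 36 36 4a 79 41) = cd; tag = H(24 65 5c 5c cd) = 0e
m4: inner = H(4e 0f 36 36 a8 94 81) = 86; tag = H(24 65 5c 5c 86) = c7 ← matches

4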